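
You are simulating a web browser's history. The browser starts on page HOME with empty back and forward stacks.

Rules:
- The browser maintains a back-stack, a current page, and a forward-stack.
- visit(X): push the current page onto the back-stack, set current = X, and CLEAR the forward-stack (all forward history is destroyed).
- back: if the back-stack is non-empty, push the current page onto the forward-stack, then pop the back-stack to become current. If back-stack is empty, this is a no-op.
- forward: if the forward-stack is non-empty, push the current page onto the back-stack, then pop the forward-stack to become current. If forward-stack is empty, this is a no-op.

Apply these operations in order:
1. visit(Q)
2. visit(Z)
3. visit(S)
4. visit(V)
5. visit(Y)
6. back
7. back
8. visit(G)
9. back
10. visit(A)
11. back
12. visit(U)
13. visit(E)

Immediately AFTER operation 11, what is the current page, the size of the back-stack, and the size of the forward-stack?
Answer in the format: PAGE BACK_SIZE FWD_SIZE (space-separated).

After 1 (visit(Q)): cur=Q back=1 fwd=0
After 2 (visit(Z)): cur=Z back=2 fwd=0
After 3 (visit(S)): cur=S back=3 fwd=0
After 4 (visit(V)): cur=V back=4 fwd=0
After 5 (visit(Y)): cur=Y back=5 fwd=0
After 6 (back): cur=V back=4 fwd=1
After 7 (back): cur=S back=3 fwd=2
After 8 (visit(G)): cur=G back=4 fwd=0
After 9 (back): cur=S back=3 fwd=1
After 10 (visit(A)): cur=A back=4 fwd=0
After 11 (back): cur=S back=3 fwd=1

S 3 1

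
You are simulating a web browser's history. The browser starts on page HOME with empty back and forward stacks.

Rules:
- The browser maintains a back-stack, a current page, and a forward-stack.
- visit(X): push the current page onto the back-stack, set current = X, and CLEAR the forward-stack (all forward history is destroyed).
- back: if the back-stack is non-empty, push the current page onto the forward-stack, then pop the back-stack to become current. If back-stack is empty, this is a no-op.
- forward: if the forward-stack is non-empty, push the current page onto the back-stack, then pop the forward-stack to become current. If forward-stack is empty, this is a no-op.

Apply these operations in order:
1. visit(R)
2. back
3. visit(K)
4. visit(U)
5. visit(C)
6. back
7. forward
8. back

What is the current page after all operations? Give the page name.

After 1 (visit(R)): cur=R back=1 fwd=0
After 2 (back): cur=HOME back=0 fwd=1
After 3 (visit(K)): cur=K back=1 fwd=0
After 4 (visit(U)): cur=U back=2 fwd=0
After 5 (visit(C)): cur=C back=3 fwd=0
After 6 (back): cur=U back=2 fwd=1
After 7 (forward): cur=C back=3 fwd=0
After 8 (back): cur=U back=2 fwd=1

Answer: U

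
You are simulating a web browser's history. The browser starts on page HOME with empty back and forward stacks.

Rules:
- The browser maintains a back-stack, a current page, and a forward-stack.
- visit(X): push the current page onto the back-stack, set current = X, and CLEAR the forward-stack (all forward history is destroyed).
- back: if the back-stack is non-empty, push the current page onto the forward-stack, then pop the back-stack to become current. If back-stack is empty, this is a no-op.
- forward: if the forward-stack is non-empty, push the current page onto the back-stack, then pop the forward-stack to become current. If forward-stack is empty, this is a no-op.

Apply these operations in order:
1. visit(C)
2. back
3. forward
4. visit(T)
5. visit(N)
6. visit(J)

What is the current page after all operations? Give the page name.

After 1 (visit(C)): cur=C back=1 fwd=0
After 2 (back): cur=HOME back=0 fwd=1
After 3 (forward): cur=C back=1 fwd=0
After 4 (visit(T)): cur=T back=2 fwd=0
After 5 (visit(N)): cur=N back=3 fwd=0
After 6 (visit(J)): cur=J back=4 fwd=0

Answer: J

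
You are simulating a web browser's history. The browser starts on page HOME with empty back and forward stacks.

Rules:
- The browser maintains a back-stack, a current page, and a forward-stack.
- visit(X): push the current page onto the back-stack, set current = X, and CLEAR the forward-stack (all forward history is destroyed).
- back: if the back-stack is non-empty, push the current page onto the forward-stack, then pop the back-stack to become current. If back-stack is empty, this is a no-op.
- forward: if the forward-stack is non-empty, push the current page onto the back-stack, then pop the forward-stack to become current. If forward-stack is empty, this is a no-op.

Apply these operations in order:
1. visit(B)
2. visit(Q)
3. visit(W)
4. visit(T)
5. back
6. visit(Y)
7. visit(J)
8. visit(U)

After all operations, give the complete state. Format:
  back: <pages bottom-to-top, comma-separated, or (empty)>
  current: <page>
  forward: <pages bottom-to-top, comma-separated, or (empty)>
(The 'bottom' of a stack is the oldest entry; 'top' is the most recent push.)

After 1 (visit(B)): cur=B back=1 fwd=0
After 2 (visit(Q)): cur=Q back=2 fwd=0
After 3 (visit(W)): cur=W back=3 fwd=0
After 4 (visit(T)): cur=T back=4 fwd=0
After 5 (back): cur=W back=3 fwd=1
After 6 (visit(Y)): cur=Y back=4 fwd=0
After 7 (visit(J)): cur=J back=5 fwd=0
After 8 (visit(U)): cur=U back=6 fwd=0

Answer: back: HOME,B,Q,W,Y,J
current: U
forward: (empty)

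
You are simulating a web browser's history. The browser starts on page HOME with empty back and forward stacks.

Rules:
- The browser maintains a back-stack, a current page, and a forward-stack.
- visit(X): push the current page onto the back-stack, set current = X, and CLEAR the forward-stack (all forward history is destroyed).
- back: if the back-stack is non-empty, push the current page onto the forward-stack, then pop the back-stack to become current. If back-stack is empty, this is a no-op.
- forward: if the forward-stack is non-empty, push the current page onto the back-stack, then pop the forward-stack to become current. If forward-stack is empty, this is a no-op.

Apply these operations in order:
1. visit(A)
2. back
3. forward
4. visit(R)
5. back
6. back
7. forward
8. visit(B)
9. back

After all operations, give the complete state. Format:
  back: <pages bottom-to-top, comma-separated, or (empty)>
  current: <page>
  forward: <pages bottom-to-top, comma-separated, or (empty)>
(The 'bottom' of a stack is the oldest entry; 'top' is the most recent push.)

Answer: back: HOME
current: A
forward: B

Derivation:
After 1 (visit(A)): cur=A back=1 fwd=0
After 2 (back): cur=HOME back=0 fwd=1
After 3 (forward): cur=A back=1 fwd=0
After 4 (visit(R)): cur=R back=2 fwd=0
After 5 (back): cur=A back=1 fwd=1
After 6 (back): cur=HOME back=0 fwd=2
After 7 (forward): cur=A back=1 fwd=1
After 8 (visit(B)): cur=B back=2 fwd=0
After 9 (back): cur=A back=1 fwd=1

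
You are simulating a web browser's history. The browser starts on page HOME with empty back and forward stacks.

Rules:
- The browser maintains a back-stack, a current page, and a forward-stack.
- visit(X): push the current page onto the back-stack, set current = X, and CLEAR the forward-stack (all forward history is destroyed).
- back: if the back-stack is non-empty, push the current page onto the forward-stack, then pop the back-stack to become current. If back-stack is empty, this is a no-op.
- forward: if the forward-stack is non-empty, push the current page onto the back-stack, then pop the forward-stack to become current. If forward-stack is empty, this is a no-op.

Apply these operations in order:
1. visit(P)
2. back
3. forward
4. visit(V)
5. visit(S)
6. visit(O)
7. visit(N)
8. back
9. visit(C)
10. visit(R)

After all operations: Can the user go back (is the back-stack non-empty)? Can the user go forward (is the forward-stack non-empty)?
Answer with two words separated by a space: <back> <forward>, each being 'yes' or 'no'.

Answer: yes no

Derivation:
After 1 (visit(P)): cur=P back=1 fwd=0
After 2 (back): cur=HOME back=0 fwd=1
After 3 (forward): cur=P back=1 fwd=0
After 4 (visit(V)): cur=V back=2 fwd=0
After 5 (visit(S)): cur=S back=3 fwd=0
After 6 (visit(O)): cur=O back=4 fwd=0
After 7 (visit(N)): cur=N back=5 fwd=0
After 8 (back): cur=O back=4 fwd=1
After 9 (visit(C)): cur=C back=5 fwd=0
After 10 (visit(R)): cur=R back=6 fwd=0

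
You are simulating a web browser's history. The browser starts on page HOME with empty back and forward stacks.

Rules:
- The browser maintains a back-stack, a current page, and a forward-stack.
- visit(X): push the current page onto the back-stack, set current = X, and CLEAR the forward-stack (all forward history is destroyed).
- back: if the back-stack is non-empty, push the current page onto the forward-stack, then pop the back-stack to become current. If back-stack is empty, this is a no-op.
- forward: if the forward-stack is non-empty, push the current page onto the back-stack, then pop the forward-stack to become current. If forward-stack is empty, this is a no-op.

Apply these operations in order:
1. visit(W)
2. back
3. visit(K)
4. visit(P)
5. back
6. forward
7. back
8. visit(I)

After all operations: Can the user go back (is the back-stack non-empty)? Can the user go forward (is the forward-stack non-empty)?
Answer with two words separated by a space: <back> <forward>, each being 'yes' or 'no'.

After 1 (visit(W)): cur=W back=1 fwd=0
After 2 (back): cur=HOME back=0 fwd=1
After 3 (visit(K)): cur=K back=1 fwd=0
After 4 (visit(P)): cur=P back=2 fwd=0
After 5 (back): cur=K back=1 fwd=1
After 6 (forward): cur=P back=2 fwd=0
After 7 (back): cur=K back=1 fwd=1
After 8 (visit(I)): cur=I back=2 fwd=0

Answer: yes no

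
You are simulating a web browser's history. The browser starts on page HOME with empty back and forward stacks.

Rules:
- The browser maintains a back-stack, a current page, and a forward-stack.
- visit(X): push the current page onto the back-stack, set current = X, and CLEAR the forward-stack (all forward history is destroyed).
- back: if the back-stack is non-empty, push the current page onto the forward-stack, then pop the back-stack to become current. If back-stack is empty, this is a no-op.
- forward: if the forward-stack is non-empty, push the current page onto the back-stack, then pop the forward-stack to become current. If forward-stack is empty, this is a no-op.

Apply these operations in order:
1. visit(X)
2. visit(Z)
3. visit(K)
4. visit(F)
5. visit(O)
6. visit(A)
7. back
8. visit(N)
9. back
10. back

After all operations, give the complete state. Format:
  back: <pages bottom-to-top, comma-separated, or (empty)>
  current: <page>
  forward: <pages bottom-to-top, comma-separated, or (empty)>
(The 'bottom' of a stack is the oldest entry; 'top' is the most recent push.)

Answer: back: HOME,X,Z,K
current: F
forward: N,O

Derivation:
After 1 (visit(X)): cur=X back=1 fwd=0
After 2 (visit(Z)): cur=Z back=2 fwd=0
After 3 (visit(K)): cur=K back=3 fwd=0
After 4 (visit(F)): cur=F back=4 fwd=0
After 5 (visit(O)): cur=O back=5 fwd=0
After 6 (visit(A)): cur=A back=6 fwd=0
After 7 (back): cur=O back=5 fwd=1
After 8 (visit(N)): cur=N back=6 fwd=0
After 9 (back): cur=O back=5 fwd=1
After 10 (back): cur=F back=4 fwd=2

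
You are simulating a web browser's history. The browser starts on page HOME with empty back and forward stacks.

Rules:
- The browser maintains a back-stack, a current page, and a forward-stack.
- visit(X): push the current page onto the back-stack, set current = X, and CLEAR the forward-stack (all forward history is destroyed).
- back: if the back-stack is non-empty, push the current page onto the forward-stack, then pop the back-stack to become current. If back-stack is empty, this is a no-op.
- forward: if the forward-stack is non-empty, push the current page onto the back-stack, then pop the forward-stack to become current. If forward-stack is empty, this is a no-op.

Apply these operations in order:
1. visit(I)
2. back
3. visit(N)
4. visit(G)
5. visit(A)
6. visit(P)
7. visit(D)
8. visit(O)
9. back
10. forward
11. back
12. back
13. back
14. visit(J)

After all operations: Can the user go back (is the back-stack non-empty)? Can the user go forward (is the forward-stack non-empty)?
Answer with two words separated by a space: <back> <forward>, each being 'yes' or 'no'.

After 1 (visit(I)): cur=I back=1 fwd=0
After 2 (back): cur=HOME back=0 fwd=1
After 3 (visit(N)): cur=N back=1 fwd=0
After 4 (visit(G)): cur=G back=2 fwd=0
After 5 (visit(A)): cur=A back=3 fwd=0
After 6 (visit(P)): cur=P back=4 fwd=0
After 7 (visit(D)): cur=D back=5 fwd=0
After 8 (visit(O)): cur=O back=6 fwd=0
After 9 (back): cur=D back=5 fwd=1
After 10 (forward): cur=O back=6 fwd=0
After 11 (back): cur=D back=5 fwd=1
After 12 (back): cur=P back=4 fwd=2
After 13 (back): cur=A back=3 fwd=3
After 14 (visit(J)): cur=J back=4 fwd=0

Answer: yes no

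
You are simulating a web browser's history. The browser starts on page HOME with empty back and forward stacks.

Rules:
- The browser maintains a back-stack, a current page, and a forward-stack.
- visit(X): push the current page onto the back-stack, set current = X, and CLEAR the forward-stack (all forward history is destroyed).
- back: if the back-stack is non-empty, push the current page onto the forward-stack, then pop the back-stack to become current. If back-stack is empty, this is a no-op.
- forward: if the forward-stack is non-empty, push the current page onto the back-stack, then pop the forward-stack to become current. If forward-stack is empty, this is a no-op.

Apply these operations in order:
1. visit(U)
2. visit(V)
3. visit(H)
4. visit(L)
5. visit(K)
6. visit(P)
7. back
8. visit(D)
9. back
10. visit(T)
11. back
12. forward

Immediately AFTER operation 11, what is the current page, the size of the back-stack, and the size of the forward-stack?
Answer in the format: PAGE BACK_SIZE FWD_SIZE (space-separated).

After 1 (visit(U)): cur=U back=1 fwd=0
After 2 (visit(V)): cur=V back=2 fwd=0
After 3 (visit(H)): cur=H back=3 fwd=0
After 4 (visit(L)): cur=L back=4 fwd=0
After 5 (visit(K)): cur=K back=5 fwd=0
After 6 (visit(P)): cur=P back=6 fwd=0
After 7 (back): cur=K back=5 fwd=1
After 8 (visit(D)): cur=D back=6 fwd=0
After 9 (back): cur=K back=5 fwd=1
After 10 (visit(T)): cur=T back=6 fwd=0
After 11 (back): cur=K back=5 fwd=1

K 5 1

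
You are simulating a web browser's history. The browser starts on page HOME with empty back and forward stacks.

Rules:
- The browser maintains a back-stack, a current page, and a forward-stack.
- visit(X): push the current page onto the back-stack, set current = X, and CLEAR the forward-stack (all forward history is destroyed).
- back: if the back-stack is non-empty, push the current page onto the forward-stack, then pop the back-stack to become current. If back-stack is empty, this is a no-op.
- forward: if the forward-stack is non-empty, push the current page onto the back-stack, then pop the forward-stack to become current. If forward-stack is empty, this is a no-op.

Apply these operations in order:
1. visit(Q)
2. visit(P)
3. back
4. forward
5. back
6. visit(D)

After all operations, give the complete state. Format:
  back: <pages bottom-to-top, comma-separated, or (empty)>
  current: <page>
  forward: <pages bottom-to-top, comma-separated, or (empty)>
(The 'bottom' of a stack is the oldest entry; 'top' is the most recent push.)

Answer: back: HOME,Q
current: D
forward: (empty)

Derivation:
After 1 (visit(Q)): cur=Q back=1 fwd=0
After 2 (visit(P)): cur=P back=2 fwd=0
After 3 (back): cur=Q back=1 fwd=1
After 4 (forward): cur=P back=2 fwd=0
After 5 (back): cur=Q back=1 fwd=1
After 6 (visit(D)): cur=D back=2 fwd=0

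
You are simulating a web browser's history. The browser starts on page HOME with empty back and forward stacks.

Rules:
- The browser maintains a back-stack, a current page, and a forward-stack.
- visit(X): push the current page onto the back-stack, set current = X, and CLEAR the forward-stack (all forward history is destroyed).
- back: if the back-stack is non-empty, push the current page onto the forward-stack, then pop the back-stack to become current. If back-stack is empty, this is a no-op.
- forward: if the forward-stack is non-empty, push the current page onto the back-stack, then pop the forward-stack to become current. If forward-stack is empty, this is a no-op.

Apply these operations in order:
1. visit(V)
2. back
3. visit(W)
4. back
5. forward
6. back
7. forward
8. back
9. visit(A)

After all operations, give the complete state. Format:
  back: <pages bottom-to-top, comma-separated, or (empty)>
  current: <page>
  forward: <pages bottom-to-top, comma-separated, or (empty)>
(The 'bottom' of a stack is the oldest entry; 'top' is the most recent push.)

After 1 (visit(V)): cur=V back=1 fwd=0
After 2 (back): cur=HOME back=0 fwd=1
After 3 (visit(W)): cur=W back=1 fwd=0
After 4 (back): cur=HOME back=0 fwd=1
After 5 (forward): cur=W back=1 fwd=0
After 6 (back): cur=HOME back=0 fwd=1
After 7 (forward): cur=W back=1 fwd=0
After 8 (back): cur=HOME back=0 fwd=1
After 9 (visit(A)): cur=A back=1 fwd=0

Answer: back: HOME
current: A
forward: (empty)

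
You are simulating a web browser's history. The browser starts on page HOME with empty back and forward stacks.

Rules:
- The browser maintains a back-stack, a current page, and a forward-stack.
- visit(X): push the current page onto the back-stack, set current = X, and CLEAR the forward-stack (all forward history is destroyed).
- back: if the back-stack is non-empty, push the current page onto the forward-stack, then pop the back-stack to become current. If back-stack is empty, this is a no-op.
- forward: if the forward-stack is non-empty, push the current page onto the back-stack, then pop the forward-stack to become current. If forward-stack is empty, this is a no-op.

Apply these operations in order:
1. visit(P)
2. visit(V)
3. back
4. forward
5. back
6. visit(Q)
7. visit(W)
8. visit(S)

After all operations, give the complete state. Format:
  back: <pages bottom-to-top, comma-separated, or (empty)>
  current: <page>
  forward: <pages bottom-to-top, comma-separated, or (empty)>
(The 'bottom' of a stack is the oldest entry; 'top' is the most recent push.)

After 1 (visit(P)): cur=P back=1 fwd=0
After 2 (visit(V)): cur=V back=2 fwd=0
After 3 (back): cur=P back=1 fwd=1
After 4 (forward): cur=V back=2 fwd=0
After 5 (back): cur=P back=1 fwd=1
After 6 (visit(Q)): cur=Q back=2 fwd=0
After 7 (visit(W)): cur=W back=3 fwd=0
After 8 (visit(S)): cur=S back=4 fwd=0

Answer: back: HOME,P,Q,W
current: S
forward: (empty)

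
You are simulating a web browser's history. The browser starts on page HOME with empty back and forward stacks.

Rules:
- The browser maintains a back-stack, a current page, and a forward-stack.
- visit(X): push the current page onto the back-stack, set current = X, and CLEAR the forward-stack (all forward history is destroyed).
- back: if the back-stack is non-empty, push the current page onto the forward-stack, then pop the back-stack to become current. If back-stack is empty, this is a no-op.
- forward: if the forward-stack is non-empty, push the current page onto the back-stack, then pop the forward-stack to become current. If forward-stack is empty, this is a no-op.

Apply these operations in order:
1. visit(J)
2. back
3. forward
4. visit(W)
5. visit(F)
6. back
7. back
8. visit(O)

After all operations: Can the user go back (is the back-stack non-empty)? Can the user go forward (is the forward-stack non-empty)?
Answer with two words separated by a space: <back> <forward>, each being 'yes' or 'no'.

After 1 (visit(J)): cur=J back=1 fwd=0
After 2 (back): cur=HOME back=0 fwd=1
After 3 (forward): cur=J back=1 fwd=0
After 4 (visit(W)): cur=W back=2 fwd=0
After 5 (visit(F)): cur=F back=3 fwd=0
After 6 (back): cur=W back=2 fwd=1
After 7 (back): cur=J back=1 fwd=2
After 8 (visit(O)): cur=O back=2 fwd=0

Answer: yes no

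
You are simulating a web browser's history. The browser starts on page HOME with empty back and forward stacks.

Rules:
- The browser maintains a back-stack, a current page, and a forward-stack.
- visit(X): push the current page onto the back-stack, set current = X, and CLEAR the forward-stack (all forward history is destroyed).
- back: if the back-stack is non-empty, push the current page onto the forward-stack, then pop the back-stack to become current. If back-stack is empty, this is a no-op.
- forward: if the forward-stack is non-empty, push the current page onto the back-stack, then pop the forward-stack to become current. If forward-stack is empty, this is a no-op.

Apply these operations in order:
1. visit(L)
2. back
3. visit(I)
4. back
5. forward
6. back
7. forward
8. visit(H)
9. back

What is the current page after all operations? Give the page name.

After 1 (visit(L)): cur=L back=1 fwd=0
After 2 (back): cur=HOME back=0 fwd=1
After 3 (visit(I)): cur=I back=1 fwd=0
After 4 (back): cur=HOME back=0 fwd=1
After 5 (forward): cur=I back=1 fwd=0
After 6 (back): cur=HOME back=0 fwd=1
After 7 (forward): cur=I back=1 fwd=0
After 8 (visit(H)): cur=H back=2 fwd=0
After 9 (back): cur=I back=1 fwd=1

Answer: I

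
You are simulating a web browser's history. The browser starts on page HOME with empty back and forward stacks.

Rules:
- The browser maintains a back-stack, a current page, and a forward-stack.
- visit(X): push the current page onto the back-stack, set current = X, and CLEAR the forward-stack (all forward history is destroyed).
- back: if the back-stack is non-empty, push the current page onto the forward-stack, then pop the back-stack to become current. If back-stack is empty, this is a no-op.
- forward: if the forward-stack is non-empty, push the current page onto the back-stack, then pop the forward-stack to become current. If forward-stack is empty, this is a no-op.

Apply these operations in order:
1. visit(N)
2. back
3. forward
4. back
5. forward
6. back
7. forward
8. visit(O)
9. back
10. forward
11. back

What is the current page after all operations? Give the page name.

After 1 (visit(N)): cur=N back=1 fwd=0
After 2 (back): cur=HOME back=0 fwd=1
After 3 (forward): cur=N back=1 fwd=0
After 4 (back): cur=HOME back=0 fwd=1
After 5 (forward): cur=N back=1 fwd=0
After 6 (back): cur=HOME back=0 fwd=1
After 7 (forward): cur=N back=1 fwd=0
After 8 (visit(O)): cur=O back=2 fwd=0
After 9 (back): cur=N back=1 fwd=1
After 10 (forward): cur=O back=2 fwd=0
After 11 (back): cur=N back=1 fwd=1

Answer: N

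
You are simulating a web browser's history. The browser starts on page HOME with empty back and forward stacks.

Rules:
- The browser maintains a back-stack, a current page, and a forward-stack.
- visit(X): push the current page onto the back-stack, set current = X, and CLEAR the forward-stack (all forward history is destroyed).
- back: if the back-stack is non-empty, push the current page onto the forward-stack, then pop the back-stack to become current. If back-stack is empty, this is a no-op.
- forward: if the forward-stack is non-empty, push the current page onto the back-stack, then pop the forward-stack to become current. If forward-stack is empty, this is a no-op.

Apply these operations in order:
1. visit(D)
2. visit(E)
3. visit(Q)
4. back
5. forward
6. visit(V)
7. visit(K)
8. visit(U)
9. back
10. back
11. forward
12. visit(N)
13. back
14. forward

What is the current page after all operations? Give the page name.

After 1 (visit(D)): cur=D back=1 fwd=0
After 2 (visit(E)): cur=E back=2 fwd=0
After 3 (visit(Q)): cur=Q back=3 fwd=0
After 4 (back): cur=E back=2 fwd=1
After 5 (forward): cur=Q back=3 fwd=0
After 6 (visit(V)): cur=V back=4 fwd=0
After 7 (visit(K)): cur=K back=5 fwd=0
After 8 (visit(U)): cur=U back=6 fwd=0
After 9 (back): cur=K back=5 fwd=1
After 10 (back): cur=V back=4 fwd=2
After 11 (forward): cur=K back=5 fwd=1
After 12 (visit(N)): cur=N back=6 fwd=0
After 13 (back): cur=K back=5 fwd=1
After 14 (forward): cur=N back=6 fwd=0

Answer: N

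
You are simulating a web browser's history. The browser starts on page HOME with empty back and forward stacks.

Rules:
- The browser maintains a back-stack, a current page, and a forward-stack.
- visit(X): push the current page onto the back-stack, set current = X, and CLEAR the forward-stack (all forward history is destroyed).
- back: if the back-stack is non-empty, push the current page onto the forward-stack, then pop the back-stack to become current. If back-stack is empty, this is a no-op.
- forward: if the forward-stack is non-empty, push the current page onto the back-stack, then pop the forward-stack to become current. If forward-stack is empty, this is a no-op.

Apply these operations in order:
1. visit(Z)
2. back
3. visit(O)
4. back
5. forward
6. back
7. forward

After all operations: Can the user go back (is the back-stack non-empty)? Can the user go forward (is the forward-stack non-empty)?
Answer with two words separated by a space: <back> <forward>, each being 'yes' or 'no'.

Answer: yes no

Derivation:
After 1 (visit(Z)): cur=Z back=1 fwd=0
After 2 (back): cur=HOME back=0 fwd=1
After 3 (visit(O)): cur=O back=1 fwd=0
After 4 (back): cur=HOME back=0 fwd=1
After 5 (forward): cur=O back=1 fwd=0
After 6 (back): cur=HOME back=0 fwd=1
After 7 (forward): cur=O back=1 fwd=0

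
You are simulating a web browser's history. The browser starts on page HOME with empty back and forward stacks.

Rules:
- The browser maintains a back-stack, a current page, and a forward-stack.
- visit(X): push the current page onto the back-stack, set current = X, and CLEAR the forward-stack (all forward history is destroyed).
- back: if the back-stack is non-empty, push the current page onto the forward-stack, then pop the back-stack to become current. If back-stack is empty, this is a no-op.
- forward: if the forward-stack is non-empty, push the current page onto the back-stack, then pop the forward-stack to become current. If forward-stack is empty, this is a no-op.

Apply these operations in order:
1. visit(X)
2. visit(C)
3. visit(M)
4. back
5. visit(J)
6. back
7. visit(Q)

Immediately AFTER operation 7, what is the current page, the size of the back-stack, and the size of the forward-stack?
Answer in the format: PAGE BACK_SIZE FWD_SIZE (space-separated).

After 1 (visit(X)): cur=X back=1 fwd=0
After 2 (visit(C)): cur=C back=2 fwd=0
After 3 (visit(M)): cur=M back=3 fwd=0
After 4 (back): cur=C back=2 fwd=1
After 5 (visit(J)): cur=J back=3 fwd=0
After 6 (back): cur=C back=2 fwd=1
After 7 (visit(Q)): cur=Q back=3 fwd=0

Q 3 0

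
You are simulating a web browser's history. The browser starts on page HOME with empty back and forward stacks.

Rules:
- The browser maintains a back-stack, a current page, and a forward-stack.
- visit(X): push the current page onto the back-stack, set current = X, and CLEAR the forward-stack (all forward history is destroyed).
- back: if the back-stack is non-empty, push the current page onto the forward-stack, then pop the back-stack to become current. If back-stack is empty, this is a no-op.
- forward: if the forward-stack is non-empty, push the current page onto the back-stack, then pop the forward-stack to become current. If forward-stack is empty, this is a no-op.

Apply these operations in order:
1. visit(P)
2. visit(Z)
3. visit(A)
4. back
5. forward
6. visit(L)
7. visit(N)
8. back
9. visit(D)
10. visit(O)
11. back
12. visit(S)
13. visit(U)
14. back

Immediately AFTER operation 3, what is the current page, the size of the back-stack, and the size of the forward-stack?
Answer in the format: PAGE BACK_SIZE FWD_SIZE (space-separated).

After 1 (visit(P)): cur=P back=1 fwd=0
After 2 (visit(Z)): cur=Z back=2 fwd=0
After 3 (visit(A)): cur=A back=3 fwd=0

A 3 0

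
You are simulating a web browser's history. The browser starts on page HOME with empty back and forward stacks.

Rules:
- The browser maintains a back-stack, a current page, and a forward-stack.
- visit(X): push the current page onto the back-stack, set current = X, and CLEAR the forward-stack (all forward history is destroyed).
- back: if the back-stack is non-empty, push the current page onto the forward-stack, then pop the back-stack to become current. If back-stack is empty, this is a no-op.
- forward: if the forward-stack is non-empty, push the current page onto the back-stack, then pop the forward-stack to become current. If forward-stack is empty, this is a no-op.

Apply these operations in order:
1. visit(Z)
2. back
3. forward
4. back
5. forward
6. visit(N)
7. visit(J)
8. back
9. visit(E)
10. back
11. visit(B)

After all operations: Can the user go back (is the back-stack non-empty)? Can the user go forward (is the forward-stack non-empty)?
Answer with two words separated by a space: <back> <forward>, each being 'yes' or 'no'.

Answer: yes no

Derivation:
After 1 (visit(Z)): cur=Z back=1 fwd=0
After 2 (back): cur=HOME back=0 fwd=1
After 3 (forward): cur=Z back=1 fwd=0
After 4 (back): cur=HOME back=0 fwd=1
After 5 (forward): cur=Z back=1 fwd=0
After 6 (visit(N)): cur=N back=2 fwd=0
After 7 (visit(J)): cur=J back=3 fwd=0
After 8 (back): cur=N back=2 fwd=1
After 9 (visit(E)): cur=E back=3 fwd=0
After 10 (back): cur=N back=2 fwd=1
After 11 (visit(B)): cur=B back=3 fwd=0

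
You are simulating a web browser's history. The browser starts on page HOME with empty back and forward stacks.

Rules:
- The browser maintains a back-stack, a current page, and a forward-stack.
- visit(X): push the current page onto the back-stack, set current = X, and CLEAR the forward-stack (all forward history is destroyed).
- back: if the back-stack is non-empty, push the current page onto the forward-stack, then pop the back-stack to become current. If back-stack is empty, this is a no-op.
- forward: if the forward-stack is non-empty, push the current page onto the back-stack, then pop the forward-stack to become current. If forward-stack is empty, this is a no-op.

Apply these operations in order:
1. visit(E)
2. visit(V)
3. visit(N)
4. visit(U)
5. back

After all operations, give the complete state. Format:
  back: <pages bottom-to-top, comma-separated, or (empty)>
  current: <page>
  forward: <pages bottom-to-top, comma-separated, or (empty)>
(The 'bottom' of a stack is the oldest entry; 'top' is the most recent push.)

Answer: back: HOME,E,V
current: N
forward: U

Derivation:
After 1 (visit(E)): cur=E back=1 fwd=0
After 2 (visit(V)): cur=V back=2 fwd=0
After 3 (visit(N)): cur=N back=3 fwd=0
After 4 (visit(U)): cur=U back=4 fwd=0
After 5 (back): cur=N back=3 fwd=1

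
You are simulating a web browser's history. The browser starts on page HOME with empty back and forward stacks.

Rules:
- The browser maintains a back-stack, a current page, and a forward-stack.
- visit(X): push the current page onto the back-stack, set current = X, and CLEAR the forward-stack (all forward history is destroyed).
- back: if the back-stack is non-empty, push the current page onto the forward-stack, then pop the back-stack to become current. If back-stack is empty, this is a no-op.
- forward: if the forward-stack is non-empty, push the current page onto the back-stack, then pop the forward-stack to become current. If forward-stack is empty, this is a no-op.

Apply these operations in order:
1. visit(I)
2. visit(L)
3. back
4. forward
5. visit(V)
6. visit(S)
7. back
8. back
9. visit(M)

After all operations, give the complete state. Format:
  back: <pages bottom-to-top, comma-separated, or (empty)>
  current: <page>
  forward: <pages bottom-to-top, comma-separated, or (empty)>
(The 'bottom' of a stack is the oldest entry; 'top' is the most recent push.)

After 1 (visit(I)): cur=I back=1 fwd=0
After 2 (visit(L)): cur=L back=2 fwd=0
After 3 (back): cur=I back=1 fwd=1
After 4 (forward): cur=L back=2 fwd=0
After 5 (visit(V)): cur=V back=3 fwd=0
After 6 (visit(S)): cur=S back=4 fwd=0
After 7 (back): cur=V back=3 fwd=1
After 8 (back): cur=L back=2 fwd=2
After 9 (visit(M)): cur=M back=3 fwd=0

Answer: back: HOME,I,L
current: M
forward: (empty)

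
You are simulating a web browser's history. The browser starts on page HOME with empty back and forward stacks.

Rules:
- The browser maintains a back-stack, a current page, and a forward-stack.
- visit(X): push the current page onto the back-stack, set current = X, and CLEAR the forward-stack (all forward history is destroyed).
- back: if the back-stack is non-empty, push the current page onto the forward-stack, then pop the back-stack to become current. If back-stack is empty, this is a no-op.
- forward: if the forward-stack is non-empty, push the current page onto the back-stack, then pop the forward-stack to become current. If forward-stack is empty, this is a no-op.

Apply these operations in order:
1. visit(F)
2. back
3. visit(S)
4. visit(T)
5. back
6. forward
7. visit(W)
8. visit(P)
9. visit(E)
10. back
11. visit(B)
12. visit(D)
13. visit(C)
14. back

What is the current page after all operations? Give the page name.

After 1 (visit(F)): cur=F back=1 fwd=0
After 2 (back): cur=HOME back=0 fwd=1
After 3 (visit(S)): cur=S back=1 fwd=0
After 4 (visit(T)): cur=T back=2 fwd=0
After 5 (back): cur=S back=1 fwd=1
After 6 (forward): cur=T back=2 fwd=0
After 7 (visit(W)): cur=W back=3 fwd=0
After 8 (visit(P)): cur=P back=4 fwd=0
After 9 (visit(E)): cur=E back=5 fwd=0
After 10 (back): cur=P back=4 fwd=1
After 11 (visit(B)): cur=B back=5 fwd=0
After 12 (visit(D)): cur=D back=6 fwd=0
After 13 (visit(C)): cur=C back=7 fwd=0
After 14 (back): cur=D back=6 fwd=1

Answer: D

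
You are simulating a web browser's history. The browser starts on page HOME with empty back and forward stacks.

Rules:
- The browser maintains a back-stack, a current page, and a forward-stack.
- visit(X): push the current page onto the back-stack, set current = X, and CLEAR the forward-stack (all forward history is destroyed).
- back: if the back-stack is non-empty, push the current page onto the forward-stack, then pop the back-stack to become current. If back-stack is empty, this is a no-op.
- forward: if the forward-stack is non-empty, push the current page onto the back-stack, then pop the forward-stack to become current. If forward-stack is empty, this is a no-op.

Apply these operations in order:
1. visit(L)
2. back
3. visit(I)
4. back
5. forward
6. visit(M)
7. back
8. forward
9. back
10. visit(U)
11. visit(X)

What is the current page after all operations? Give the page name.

Answer: X

Derivation:
After 1 (visit(L)): cur=L back=1 fwd=0
After 2 (back): cur=HOME back=0 fwd=1
After 3 (visit(I)): cur=I back=1 fwd=0
After 4 (back): cur=HOME back=0 fwd=1
After 5 (forward): cur=I back=1 fwd=0
After 6 (visit(M)): cur=M back=2 fwd=0
After 7 (back): cur=I back=1 fwd=1
After 8 (forward): cur=M back=2 fwd=0
After 9 (back): cur=I back=1 fwd=1
After 10 (visit(U)): cur=U back=2 fwd=0
After 11 (visit(X)): cur=X back=3 fwd=0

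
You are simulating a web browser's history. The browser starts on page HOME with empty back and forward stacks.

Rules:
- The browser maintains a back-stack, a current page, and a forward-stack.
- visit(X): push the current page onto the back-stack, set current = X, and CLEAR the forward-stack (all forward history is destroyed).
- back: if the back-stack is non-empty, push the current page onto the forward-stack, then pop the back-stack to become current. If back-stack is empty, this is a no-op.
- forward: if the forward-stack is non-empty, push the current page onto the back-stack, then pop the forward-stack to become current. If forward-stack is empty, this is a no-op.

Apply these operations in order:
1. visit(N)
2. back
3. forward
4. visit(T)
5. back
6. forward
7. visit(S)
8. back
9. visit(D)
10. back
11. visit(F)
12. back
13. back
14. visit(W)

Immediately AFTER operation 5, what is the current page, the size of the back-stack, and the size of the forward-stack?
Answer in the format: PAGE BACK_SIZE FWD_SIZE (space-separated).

After 1 (visit(N)): cur=N back=1 fwd=0
After 2 (back): cur=HOME back=0 fwd=1
After 3 (forward): cur=N back=1 fwd=0
After 4 (visit(T)): cur=T back=2 fwd=0
After 5 (back): cur=N back=1 fwd=1

N 1 1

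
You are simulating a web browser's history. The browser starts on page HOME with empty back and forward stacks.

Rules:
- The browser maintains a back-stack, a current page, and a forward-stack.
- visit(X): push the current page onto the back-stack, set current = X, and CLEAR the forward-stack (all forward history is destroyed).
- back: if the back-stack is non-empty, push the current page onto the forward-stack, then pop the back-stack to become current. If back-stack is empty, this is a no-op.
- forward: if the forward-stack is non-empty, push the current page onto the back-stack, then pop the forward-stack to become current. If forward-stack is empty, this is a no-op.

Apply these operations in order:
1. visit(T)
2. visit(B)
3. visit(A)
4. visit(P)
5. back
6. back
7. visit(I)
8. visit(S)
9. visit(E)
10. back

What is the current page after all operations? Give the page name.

Answer: S

Derivation:
After 1 (visit(T)): cur=T back=1 fwd=0
After 2 (visit(B)): cur=B back=2 fwd=0
After 3 (visit(A)): cur=A back=3 fwd=0
After 4 (visit(P)): cur=P back=4 fwd=0
After 5 (back): cur=A back=3 fwd=1
After 6 (back): cur=B back=2 fwd=2
After 7 (visit(I)): cur=I back=3 fwd=0
After 8 (visit(S)): cur=S back=4 fwd=0
After 9 (visit(E)): cur=E back=5 fwd=0
After 10 (back): cur=S back=4 fwd=1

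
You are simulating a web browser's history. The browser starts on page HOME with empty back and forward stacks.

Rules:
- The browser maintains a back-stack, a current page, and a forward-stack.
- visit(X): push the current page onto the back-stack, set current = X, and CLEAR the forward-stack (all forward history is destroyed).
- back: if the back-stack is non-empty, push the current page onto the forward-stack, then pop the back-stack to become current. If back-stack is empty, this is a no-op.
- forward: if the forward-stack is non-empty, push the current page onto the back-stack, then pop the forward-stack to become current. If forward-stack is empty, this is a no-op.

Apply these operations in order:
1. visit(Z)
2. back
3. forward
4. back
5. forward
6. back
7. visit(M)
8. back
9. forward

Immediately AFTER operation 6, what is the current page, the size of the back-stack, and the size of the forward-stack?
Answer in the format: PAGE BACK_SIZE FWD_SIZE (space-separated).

After 1 (visit(Z)): cur=Z back=1 fwd=0
After 2 (back): cur=HOME back=0 fwd=1
After 3 (forward): cur=Z back=1 fwd=0
After 4 (back): cur=HOME back=0 fwd=1
After 5 (forward): cur=Z back=1 fwd=0
After 6 (back): cur=HOME back=0 fwd=1

HOME 0 1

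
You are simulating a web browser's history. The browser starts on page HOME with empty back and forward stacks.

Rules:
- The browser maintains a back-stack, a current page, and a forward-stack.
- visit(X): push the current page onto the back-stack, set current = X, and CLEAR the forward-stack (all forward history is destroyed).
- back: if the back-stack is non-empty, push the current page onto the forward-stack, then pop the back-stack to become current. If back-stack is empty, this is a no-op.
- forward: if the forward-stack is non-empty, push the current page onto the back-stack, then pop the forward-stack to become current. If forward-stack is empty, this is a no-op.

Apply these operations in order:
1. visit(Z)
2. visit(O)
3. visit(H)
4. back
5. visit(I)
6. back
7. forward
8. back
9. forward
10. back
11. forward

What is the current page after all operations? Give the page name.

Answer: I

Derivation:
After 1 (visit(Z)): cur=Z back=1 fwd=0
After 2 (visit(O)): cur=O back=2 fwd=0
After 3 (visit(H)): cur=H back=3 fwd=0
After 4 (back): cur=O back=2 fwd=1
After 5 (visit(I)): cur=I back=3 fwd=0
After 6 (back): cur=O back=2 fwd=1
After 7 (forward): cur=I back=3 fwd=0
After 8 (back): cur=O back=2 fwd=1
After 9 (forward): cur=I back=3 fwd=0
After 10 (back): cur=O back=2 fwd=1
After 11 (forward): cur=I back=3 fwd=0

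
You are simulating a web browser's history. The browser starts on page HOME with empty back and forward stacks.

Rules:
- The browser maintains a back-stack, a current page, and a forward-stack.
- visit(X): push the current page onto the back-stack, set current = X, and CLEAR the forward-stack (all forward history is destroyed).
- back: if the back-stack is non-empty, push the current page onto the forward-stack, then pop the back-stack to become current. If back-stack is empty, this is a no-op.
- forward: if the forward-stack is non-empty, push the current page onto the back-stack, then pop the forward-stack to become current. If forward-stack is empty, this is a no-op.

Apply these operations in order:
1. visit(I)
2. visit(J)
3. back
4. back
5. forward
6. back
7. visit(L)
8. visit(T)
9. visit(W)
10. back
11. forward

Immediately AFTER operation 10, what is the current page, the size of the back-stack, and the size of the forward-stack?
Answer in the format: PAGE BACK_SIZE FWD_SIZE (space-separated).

After 1 (visit(I)): cur=I back=1 fwd=0
After 2 (visit(J)): cur=J back=2 fwd=0
After 3 (back): cur=I back=1 fwd=1
After 4 (back): cur=HOME back=0 fwd=2
After 5 (forward): cur=I back=1 fwd=1
After 6 (back): cur=HOME back=0 fwd=2
After 7 (visit(L)): cur=L back=1 fwd=0
After 8 (visit(T)): cur=T back=2 fwd=0
After 9 (visit(W)): cur=W back=3 fwd=0
After 10 (back): cur=T back=2 fwd=1

T 2 1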